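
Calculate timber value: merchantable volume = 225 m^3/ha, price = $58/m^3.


Value = 225 * 58 = $13050/ha

$13050/ha


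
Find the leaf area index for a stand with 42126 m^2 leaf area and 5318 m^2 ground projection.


LAI = 42126 / 5318 = 7.9214 ≈ 7.92

7.92


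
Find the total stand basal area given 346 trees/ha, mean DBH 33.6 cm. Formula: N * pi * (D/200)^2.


(D/200)^2 = (33.6/200)^2 = 0.168^2 = 0.028224
Individual BA = 3.141593 * 0.028224 = 0.0886683 m^2
Stand BA = 346 * 0.0886683 = 30.6792 ≈ 30.68 m^2/ha

30.68 m^2/ha


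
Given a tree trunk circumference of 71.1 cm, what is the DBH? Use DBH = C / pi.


DBH = C / pi = 71.1 / 3.141593 = 22.6318 ≈ 22.63 cm

22.63 cm


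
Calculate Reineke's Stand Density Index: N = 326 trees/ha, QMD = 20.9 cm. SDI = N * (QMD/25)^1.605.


QMD/25 = 20.9/25 = 0.836
(0.836)^1.605 = exp(1.605 * ln(0.836)) = exp(1.605 * (-0.179127)) = exp(-0.287499) = 0.750137
SDI = 326 * 0.750137 = 244.545 ≈ 245

245


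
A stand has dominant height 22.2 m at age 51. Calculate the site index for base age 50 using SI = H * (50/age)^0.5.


50/51 = 0.980392
(0.980392)^0.5 = 0.990147
SI = 22.2 * 0.990147 = 21.9813 ≈ 22.0 m

22.0 m


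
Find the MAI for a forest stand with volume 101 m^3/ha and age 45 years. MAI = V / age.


MAI = 101 / 45 = 2.2444 ≈ 2.24 m^3/ha/yr

2.24 m^3/ha/yr


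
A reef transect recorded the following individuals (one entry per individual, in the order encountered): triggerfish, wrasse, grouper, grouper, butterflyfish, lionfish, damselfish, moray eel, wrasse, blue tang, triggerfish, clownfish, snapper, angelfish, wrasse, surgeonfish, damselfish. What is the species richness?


Total individuals logged = 17
Distinct species (count of individuals): triggerfish (2), wrasse (3), grouper (2), butterflyfish (1), lionfish (1), damselfish (2), moray eel (1), blue tang (1), clownfish (1), snapper (1), angelfish (1), surgeonfish (1)
Species richness = number of distinct species = 12

12


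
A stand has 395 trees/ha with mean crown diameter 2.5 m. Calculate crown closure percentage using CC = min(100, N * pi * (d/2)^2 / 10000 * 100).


(d/2)^2 = (2.5/2)^2 = 1.25^2 = 1.5625
Crown area = 3.141593 * 1.5625 = 4.90874 m^2
N * area / 10000 * 100 = 395 * 4.90874 / 10000 * 100 = 19.3895
CC = min(100, 19.3895) = 19.3895 ≈ 19.4%

19.4%


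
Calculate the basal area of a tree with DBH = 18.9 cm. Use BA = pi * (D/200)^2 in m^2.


D/200 = 18.9/200 = 0.0945 m
(D/200)^2 = 0.0945^2 = 0.00893025
BA = 3.141593 * 0.00893025 = 0.0280552 ≈ 0.0281 m^2

0.0281 m^2


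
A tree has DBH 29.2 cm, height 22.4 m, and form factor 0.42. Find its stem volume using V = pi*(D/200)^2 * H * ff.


(D/200)^2 = (29.2/200)^2 = 0.146^2 = 0.021316
BA = 3.141593 * 0.021316 = 0.0669662 m^2
V = 0.0669662 * 22.4 * 0.42 = 0.630018 ≈ 0.630 m^3

0.630 m^3


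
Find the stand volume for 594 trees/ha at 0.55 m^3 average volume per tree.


V_stand = 594 * 0.55 = 326.7 m^3/ha

326.7 m^3/ha


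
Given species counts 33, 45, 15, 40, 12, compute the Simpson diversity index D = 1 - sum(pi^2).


Total N = 33 + 45 + 15 + 40 + 12 = 145
Per-species terms:
  p = 33/145 = 0.227586; p^2 = 0.227586^2 = 0.051795
  p = 45/145 = 0.310345; p^2 = 0.310345^2 = 0.096314
  p = 15/145 = 0.103448; p^2 = 0.103448^2 = 0.010701
  p = 40/145 = 0.275862; p^2 = 0.275862^2 = 0.076100
  p = 12/145 = 0.082759; p^2 = 0.082759^2 = 0.006849
sum(p^2) = 0.051795 + 0.096314 + 0.010701 + 0.076100 + 0.006849 = 0.241759
D = 1 - 0.241759 = 0.758241 ≈ 0.7582

0.7582


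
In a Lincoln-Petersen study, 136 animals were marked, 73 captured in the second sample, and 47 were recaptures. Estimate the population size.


N = M * C / R = 136 * 73 / 47 = 9928 / 47 = 211.23 ≈ 211

211 individuals


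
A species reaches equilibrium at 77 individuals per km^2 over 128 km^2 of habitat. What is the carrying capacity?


K = 77 * 128 = 9856 individuals

9856 individuals


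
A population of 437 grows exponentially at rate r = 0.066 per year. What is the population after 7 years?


r*t = 0.066 * 7 = 0.462
exp(0.462) = 1.58725
N = 437 * 1.58725 = 693.628 ≈ 694

694


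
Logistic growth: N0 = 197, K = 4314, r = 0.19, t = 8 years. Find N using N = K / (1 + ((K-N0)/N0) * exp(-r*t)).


(K - N0)/N0 = (4314 - 197)/197 = 4117/197 = 20.8985
r*t = 0.19 * 8 = 1.52; exp(-1.52) = 0.218712
20.8985 * 0.218712 = 4.57075
1 + 4.57075 = 5.57075
N = 4314 / 5.57075 = 774.402 ≈ 774

774


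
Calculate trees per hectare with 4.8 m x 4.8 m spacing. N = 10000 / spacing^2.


N = 10000 / 4.8^2 = 10000 / 23.04 = 434.028 ≈ 434 trees/ha

434 trees/ha


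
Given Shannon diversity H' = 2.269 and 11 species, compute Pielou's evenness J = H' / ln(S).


ln(11) = 2.39790
J = H' / ln(S) = 2.269 / 2.39790 = 0.946245 ≈ 0.9462

0.9462


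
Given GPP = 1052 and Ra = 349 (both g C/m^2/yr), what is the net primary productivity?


NPP = GPP - Ra = 1052 - 349 = 703 g C/m^2/yr

703 g C/m^2/yr


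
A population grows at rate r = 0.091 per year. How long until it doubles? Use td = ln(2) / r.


td = ln(2) / 0.091 = 0.693147 / 0.091 = 7.61700 ≈ 7.6 years

7.6 years


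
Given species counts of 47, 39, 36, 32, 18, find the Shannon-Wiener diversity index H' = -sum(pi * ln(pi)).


Total N = 47 + 39 + 36 + 32 + 18 = 172
Per-species terms:
  p = 47/172 = 0.273256; ln(p) = -1.297346; p*ln(p) = 0.273256 * (-1.297346) = -0.354508
  p = 39/172 = 0.226744; ln(p) = -1.483934; p*ln(p) = 0.226744 * (-1.483934) = -0.336473
  p = 36/172 = 0.209302; ln(p) = -1.563977; p*ln(p) = 0.209302 * (-1.563977) = -0.327344
  p = 32/172 = 0.186047; ln(p) = -1.681756; p*ln(p) = 0.186047 * (-1.681756) = -0.312886
  p = 18/172 = 0.104651; ln(p) = -2.257124; p*ln(p) = 0.104651 * (-2.257124) = -0.236210
sum(p*ln(p)) = (-0.354508) + (-0.336473) + (-0.327344) + (-0.312886) + (-0.236210) = -1.567421
H' = -(-1.567421) = 1.567421 ≈ 1.5674

1.5674


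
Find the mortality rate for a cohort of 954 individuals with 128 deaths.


Mortality rate = 128 / 954 = 0.134172 ≈ 0.1342

0.1342


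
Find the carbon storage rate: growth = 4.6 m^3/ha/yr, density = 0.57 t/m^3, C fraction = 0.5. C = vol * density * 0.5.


C = 4.6 * 0.57 * 0.5 = 1.311 ≈ 1.31 t C/ha/yr

1.31 t C/ha/yr


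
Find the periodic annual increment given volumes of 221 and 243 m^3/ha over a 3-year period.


PAI = (V2 - V1) / period = (243 - 221) / 3 = 22 / 3 = 7.3333 ≈ 7.33 m^3/ha/yr

7.33 m^3/ha/yr


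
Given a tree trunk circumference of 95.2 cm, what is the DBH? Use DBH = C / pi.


DBH = C / pi = 95.2 / 3.141593 = 30.3031 ≈ 30.30 cm

30.30 cm


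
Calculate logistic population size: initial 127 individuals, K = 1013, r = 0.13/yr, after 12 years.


(K - N0)/N0 = (1013 - 127)/127 = 886/127 = 6.97638
r*t = 0.13 * 12 = 1.56; exp(-1.56) = 0.210136
6.97638 * 0.210136 = 1.46599
1 + 1.46599 = 2.46599
N = 1013 / 2.46599 = 410.788 ≈ 411

411


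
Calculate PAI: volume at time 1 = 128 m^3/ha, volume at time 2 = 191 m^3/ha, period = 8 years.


PAI = (V2 - V1) / period = (191 - 128) / 8 = 63 / 8 = 7.8750 ≈ 7.88 m^3/ha/yr

7.88 m^3/ha/yr


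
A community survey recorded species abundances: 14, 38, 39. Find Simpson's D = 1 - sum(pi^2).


Total N = 14 + 38 + 39 = 91
Per-species terms:
  p = 14/91 = 0.153846; p^2 = 0.153846^2 = 0.023669
  p = 38/91 = 0.417582; p^2 = 0.417582^2 = 0.174375
  p = 39/91 = 0.428571; p^2 = 0.428571^2 = 0.183673
sum(p^2) = 0.023669 + 0.174375 + 0.183673 = 0.381717
D = 1 - 0.381717 = 0.618283 ≈ 0.6183

0.6183


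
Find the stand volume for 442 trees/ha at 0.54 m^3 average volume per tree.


V_stand = 442 * 0.54 = 238.68 ≈ 238.7 m^3/ha

238.7 m^3/ha


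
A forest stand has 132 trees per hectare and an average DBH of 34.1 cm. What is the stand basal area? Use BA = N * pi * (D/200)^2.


(D/200)^2 = (34.1/200)^2 = 0.1705^2 = 0.02907025
Individual BA = 3.141593 * 0.02907025 = 0.0913269 m^2
Stand BA = 132 * 0.0913269 = 12.0552 ≈ 12.06 m^2/ha

12.06 m^2/ha


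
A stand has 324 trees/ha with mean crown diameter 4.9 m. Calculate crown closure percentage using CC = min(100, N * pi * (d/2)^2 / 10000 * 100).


(d/2)^2 = (4.9/2)^2 = 2.45^2 = 6.0025
Crown area = 3.141593 * 6.0025 = 18.8574 m^2
N * area / 10000 * 100 = 324 * 18.8574 / 10000 * 100 = 61.0980
CC = min(100, 61.0980) = 61.0980 ≈ 61.1%

61.1%


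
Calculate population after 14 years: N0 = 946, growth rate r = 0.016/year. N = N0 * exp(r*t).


r*t = 0.016 * 14 = 0.224
exp(0.224) = 1.25107
N = 946 * 1.25107 = 1183.51 ≈ 1184

1184


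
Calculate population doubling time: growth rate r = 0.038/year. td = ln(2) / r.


td = ln(2) / 0.038 = 0.693147 / 0.038 = 18.2407 ≈ 18.2 years

18.2 years


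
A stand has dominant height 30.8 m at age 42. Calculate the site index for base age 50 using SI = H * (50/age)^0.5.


50/42 = 1.19048
(1.19048)^0.5 = 1.09109
SI = 30.8 * 1.09109 = 33.6056 ≈ 33.6 m

33.6 m


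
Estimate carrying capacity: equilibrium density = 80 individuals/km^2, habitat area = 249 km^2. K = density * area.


K = 80 * 249 = 19920 individuals

19920 individuals


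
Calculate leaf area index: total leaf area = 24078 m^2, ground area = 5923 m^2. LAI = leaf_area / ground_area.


LAI = 24078 / 5923 = 4.0652 ≈ 4.07

4.07


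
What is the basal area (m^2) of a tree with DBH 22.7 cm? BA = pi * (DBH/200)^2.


D/200 = 22.7/200 = 0.1135 m
(D/200)^2 = 0.1135^2 = 0.01288225
BA = 3.141593 * 0.01288225 = 0.0404708 ≈ 0.0405 m^2

0.0405 m^2


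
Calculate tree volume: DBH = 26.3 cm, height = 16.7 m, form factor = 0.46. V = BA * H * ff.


(D/200)^2 = (26.3/200)^2 = 0.1315^2 = 0.01729225
BA = 3.141593 * 0.01729225 = 0.0543252 m^2
V = 0.0543252 * 16.7 * 0.46 = 0.417326 ≈ 0.417 m^3

0.417 m^3


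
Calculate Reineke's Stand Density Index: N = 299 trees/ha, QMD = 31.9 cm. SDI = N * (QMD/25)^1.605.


QMD/25 = 31.9/25 = 1.276
(1.276)^1.605 = exp(1.605 * ln(1.276)) = exp(1.605 * 0.243730) = exp(0.391187) = 1.47874
SDI = 299 * 1.47874 = 442.143 ≈ 442

442


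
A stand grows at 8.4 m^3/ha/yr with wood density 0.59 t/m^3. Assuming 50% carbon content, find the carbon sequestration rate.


C = 8.4 * 0.59 * 0.5 = 2.478 ≈ 2.48 t C/ha/yr

2.48 t C/ha/yr


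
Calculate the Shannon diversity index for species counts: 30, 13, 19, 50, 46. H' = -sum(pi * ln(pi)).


Total N = 30 + 13 + 19 + 50 + 46 = 158
Per-species terms:
  p = 30/158 = 0.189873; ln(p) = -1.661400; p*ln(p) = 0.189873 * (-1.661400) = -0.315455
  p = 13/158 = 0.082278; ln(p) = -2.497652; p*ln(p) = 0.082278 * (-2.497652) = -0.205502
  p = 19/158 = 0.120253; ln(p) = -2.118157; p*ln(p) = 0.120253 * (-2.118157) = -0.254715
  p = 50/158 = 0.316456; ln(p) = -1.150571; p*ln(p) = 0.316456 * (-1.150571) = -0.364105
  p = 46/158 = 0.291139; ln(p) = -1.233954; p*ln(p) = 0.291139 * (-1.233954) = -0.359252
sum(p*ln(p)) = (-0.315455) + (-0.205502) + (-0.254715) + (-0.364105) + (-0.359252) = -1.499029
H' = -(-1.499029) = 1.499029 ≈ 1.4990

1.4990


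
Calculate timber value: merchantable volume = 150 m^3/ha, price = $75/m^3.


Value = 150 * 75 = $11250/ha

$11250/ha


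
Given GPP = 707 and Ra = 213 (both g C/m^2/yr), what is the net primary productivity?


NPP = GPP - Ra = 707 - 213 = 494 g C/m^2/yr

494 g C/m^2/yr


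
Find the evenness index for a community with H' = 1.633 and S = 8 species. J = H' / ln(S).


ln(8) = 2.07944
J = H' / ln(S) = 1.633 / 2.07944 = 0.785308 ≈ 0.7853

0.7853


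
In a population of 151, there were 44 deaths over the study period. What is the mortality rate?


Mortality rate = 44 / 151 = 0.291391 ≈ 0.2914

0.2914


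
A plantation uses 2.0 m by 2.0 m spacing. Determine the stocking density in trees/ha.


N = 10000 / 2.0^2 = 10000 / 4 = 2500.00 ≈ 2500 trees/ha

2500 trees/ha


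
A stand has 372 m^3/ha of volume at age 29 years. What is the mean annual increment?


MAI = 372 / 29 = 12.8276 ≈ 12.83 m^3/ha/yr

12.83 m^3/ha/yr


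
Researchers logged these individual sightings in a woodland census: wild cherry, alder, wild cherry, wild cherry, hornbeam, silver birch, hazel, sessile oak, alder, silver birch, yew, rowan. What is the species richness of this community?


Total individuals logged = 12
Distinct species (count of individuals): wild cherry (3), alder (2), hornbeam (1), silver birch (2), hazel (1), sessile oak (1), yew (1), rowan (1)
Species richness = number of distinct species = 8

8


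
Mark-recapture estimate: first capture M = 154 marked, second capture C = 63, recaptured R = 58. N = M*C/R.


N = M * C / R = 154 * 63 / 58 = 9702 / 58 = 167.28 ≈ 167

167 individuals


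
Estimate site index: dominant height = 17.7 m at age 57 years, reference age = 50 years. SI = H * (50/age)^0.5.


50/57 = 0.877193
(0.877193)^0.5 = 0.936586
SI = 17.7 * 0.936586 = 16.5776 ≈ 16.6 m

16.6 m


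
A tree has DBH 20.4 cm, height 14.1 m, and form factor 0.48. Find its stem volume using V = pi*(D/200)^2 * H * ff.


(D/200)^2 = (20.4/200)^2 = 0.102^2 = 0.010404
BA = 3.141593 * 0.010404 = 0.0326851 m^2
V = 0.0326851 * 14.1 * 0.48 = 0.221213 ≈ 0.221 m^3

0.221 m^3


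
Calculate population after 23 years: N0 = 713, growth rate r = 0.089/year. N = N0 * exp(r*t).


r*t = 0.089 * 23 = 2.047
exp(2.047) = 7.74463
N = 713 * 7.74463 = 5521.92 ≈ 5522

5522


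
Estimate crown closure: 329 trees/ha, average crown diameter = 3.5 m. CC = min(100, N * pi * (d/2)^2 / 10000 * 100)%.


(d/2)^2 = (3.5/2)^2 = 1.75^2 = 3.0625
Crown area = 3.141593 * 3.0625 = 9.62113 m^2
N * area / 10000 * 100 = 329 * 9.62113 / 10000 * 100 = 31.6535
CC = min(100, 31.6535) = 31.6535 ≈ 31.7%

31.7%


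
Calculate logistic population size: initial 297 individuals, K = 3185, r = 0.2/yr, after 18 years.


(K - N0)/N0 = (3185 - 297)/297 = 2888/297 = 9.72391
r*t = 0.2 * 18 = 3.6; exp(-3.6) = 0.0273237
9.72391 * 0.0273237 = 0.265693
1 + 0.265693 = 1.26569
N = 3185 / 1.26569 = 2516.41 ≈ 2516

2516


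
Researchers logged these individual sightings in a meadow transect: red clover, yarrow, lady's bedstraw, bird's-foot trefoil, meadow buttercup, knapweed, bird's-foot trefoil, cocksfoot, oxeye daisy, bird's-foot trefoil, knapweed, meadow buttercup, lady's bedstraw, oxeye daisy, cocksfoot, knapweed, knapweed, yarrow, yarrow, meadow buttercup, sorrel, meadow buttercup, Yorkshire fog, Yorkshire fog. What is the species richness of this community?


Total individuals logged = 24
Distinct species (count of individuals): red clover (1), yarrow (3), lady's bedstraw (2), bird's-foot trefoil (3), meadow buttercup (4), knapweed (4), cocksfoot (2), oxeye daisy (2), sorrel (1), Yorkshire fog (2)
Species richness = number of distinct species = 10

10


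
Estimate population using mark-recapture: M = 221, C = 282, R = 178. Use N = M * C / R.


N = M * C / R = 221 * 282 / 178 = 62322 / 178 = 350.12 ≈ 350

350 individuals


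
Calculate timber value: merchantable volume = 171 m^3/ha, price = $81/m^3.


Value = 171 * 81 = $13851/ha

$13851/ha


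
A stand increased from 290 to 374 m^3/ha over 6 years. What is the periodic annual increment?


PAI = (V2 - V1) / period = (374 - 290) / 6 = 84 / 6 = 14.00 m^3/ha/yr

14.00 m^3/ha/yr


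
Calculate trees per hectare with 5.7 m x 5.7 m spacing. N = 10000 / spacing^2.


N = 10000 / 5.7^2 = 10000 / 32.49 = 307.787 ≈ 308 trees/ha

308 trees/ha


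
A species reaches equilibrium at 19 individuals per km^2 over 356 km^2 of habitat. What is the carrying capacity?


K = 19 * 356 = 6764 individuals

6764 individuals


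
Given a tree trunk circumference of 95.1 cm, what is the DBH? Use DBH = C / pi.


DBH = C / pi = 95.1 / 3.141593 = 30.2713 ≈ 30.27 cm

30.27 cm


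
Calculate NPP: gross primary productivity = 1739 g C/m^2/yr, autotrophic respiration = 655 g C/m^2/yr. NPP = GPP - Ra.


NPP = GPP - Ra = 1739 - 655 = 1084 g C/m^2/yr

1084 g C/m^2/yr


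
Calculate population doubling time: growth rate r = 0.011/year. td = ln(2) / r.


td = ln(2) / 0.011 = 0.693147 / 0.011 = 63.0134 ≈ 63.0 years

63.0 years


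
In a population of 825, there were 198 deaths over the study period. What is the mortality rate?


Mortality rate = 198 / 825 = 0.2400

0.2400


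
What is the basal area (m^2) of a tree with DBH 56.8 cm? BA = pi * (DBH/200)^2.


D/200 = 56.8/200 = 0.284 m
(D/200)^2 = 0.284^2 = 0.080656
BA = 3.141593 * 0.080656 = 0.253388 ≈ 0.2534 m^2

0.2534 m^2


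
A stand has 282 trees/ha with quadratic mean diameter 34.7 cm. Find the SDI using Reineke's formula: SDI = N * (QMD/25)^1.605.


QMD/25 = 34.7/25 = 1.388
(1.388)^1.605 = exp(1.605 * ln(1.388)) = exp(1.605 * 0.327864) = exp(0.526222) = 1.69253
SDI = 282 * 1.69253 = 477.293 ≈ 477

477


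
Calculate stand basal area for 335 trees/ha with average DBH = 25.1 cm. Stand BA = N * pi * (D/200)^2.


(D/200)^2 = (25.1/200)^2 = 0.1255^2 = 0.01575025
Individual BA = 3.141593 * 0.01575025 = 0.0494809 m^2
Stand BA = 335 * 0.0494809 = 16.5761 ≈ 16.58 m^2/ha

16.58 m^2/ha


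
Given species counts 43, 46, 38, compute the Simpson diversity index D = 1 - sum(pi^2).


Total N = 43 + 46 + 38 = 127
Per-species terms:
  p = 43/127 = 0.338583; p^2 = 0.338583^2 = 0.114638
  p = 46/127 = 0.362205; p^2 = 0.362205^2 = 0.131192
  p = 38/127 = 0.299213; p^2 = 0.299213^2 = 0.089528
sum(p^2) = 0.114638 + 0.131192 + 0.089528 = 0.335358
D = 1 - 0.335358 = 0.664642 ≈ 0.6646

0.6646


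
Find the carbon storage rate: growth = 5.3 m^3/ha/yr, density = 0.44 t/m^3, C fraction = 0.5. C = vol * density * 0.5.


C = 5.3 * 0.44 * 0.5 = 1.166 ≈ 1.17 t C/ha/yr

1.17 t C/ha/yr


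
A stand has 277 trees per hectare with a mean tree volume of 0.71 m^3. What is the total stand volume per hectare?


V_stand = 277 * 0.71 = 196.67 ≈ 196.7 m^3/ha

196.7 m^3/ha


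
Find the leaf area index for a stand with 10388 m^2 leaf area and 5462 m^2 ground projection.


LAI = 10388 / 5462 = 1.9019 ≈ 1.90

1.90


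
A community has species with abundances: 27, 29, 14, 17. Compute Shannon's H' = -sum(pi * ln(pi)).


Total N = 27 + 29 + 14 + 17 = 87
Per-species terms:
  p = 27/87 = 0.310345; ln(p) = -1.170071; p*ln(p) = 0.310345 * (-1.170071) = -0.363126
  p = 29/87 = 0.333333; ln(p) = -1.098613; p*ln(p) = 0.333333 * (-1.098613) = -0.366204
  p = 14/87 = 0.160920; ln(p) = -1.826848; p*ln(p) = 0.160920 * (-1.826848) = -0.293976
  p = 17/87 = 0.195402; ln(p) = -1.632696; p*ln(p) = 0.195402 * (-1.632696) = -0.319032
sum(p*ln(p)) = (-0.363126) + (-0.366204) + (-0.293976) + (-0.319032) = -1.342338
H' = -(-1.342338) = 1.342338 ≈ 1.3423

1.3423


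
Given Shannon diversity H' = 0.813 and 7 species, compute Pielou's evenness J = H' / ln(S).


ln(7) = 1.94591
J = H' / ln(S) = 0.813 / 1.94591 = 0.417799 ≈ 0.4178

0.4178


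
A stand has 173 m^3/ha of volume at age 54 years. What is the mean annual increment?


MAI = 173 / 54 = 3.2037 ≈ 3.20 m^3/ha/yr

3.20 m^3/ha/yr


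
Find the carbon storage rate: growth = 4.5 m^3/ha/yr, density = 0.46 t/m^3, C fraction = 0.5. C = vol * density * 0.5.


C = 4.5 * 0.46 * 0.5 = 1.035 ≈ 1.04 t C/ha/yr

1.04 t C/ha/yr


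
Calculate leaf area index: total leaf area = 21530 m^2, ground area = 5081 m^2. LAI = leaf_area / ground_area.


LAI = 21530 / 5081 = 4.2374 ≈ 4.24

4.24


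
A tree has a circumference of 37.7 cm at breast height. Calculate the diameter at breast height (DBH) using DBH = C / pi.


DBH = C / pi = 37.7 / 3.141593 = 12.0003 ≈ 12.00 cm

12.00 cm


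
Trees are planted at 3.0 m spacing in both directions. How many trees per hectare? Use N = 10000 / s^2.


N = 10000 / 3.0^2 = 10000 / 9 = 1111.11 ≈ 1111 trees/ha

1111 trees/ha


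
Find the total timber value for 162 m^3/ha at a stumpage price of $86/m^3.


Value = 162 * 86 = $13932/ha

$13932/ha


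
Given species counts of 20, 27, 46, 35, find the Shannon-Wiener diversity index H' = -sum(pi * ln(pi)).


Total N = 20 + 27 + 46 + 35 = 128
Per-species terms:
  p = 20/128 = 0.156250; ln(p) = -1.856298; p*ln(p) = 0.156250 * (-1.856298) = -0.290047
  p = 27/128 = 0.210938; ln(p) = -1.556191; p*ln(p) = 0.210938 * (-1.556191) = -0.328260
  p = 46/128 = 0.359375; ln(p) = -1.023389; p*ln(p) = 0.359375 * (-1.023389) = -0.367780
  p = 35/128 = 0.273438; ln(p) = -1.296680; p*ln(p) = 0.273438 * (-1.296680) = -0.354562
sum(p*ln(p)) = (-0.290047) + (-0.328260) + (-0.367780) + (-0.354562) = -1.340649
H' = -(-1.340649) = 1.340649 ≈ 1.3406

1.3406


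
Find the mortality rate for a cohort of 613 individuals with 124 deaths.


Mortality rate = 124 / 613 = 0.202284 ≈ 0.2023

0.2023


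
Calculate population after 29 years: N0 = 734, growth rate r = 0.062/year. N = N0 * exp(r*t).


r*t = 0.062 * 29 = 1.798
exp(1.798) = 6.03756
N = 734 * 6.03756 = 4431.57 ≈ 4432

4432


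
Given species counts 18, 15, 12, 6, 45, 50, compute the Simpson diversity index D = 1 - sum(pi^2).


Total N = 18 + 15 + 12 + 6 + 45 + 50 = 146
Per-species terms:
  p = 18/146 = 0.123288; p^2 = 0.123288^2 = 0.015200
  p = 15/146 = 0.102740; p^2 = 0.102740^2 = 0.010556
  p = 12/146 = 0.082192; p^2 = 0.082192^2 = 0.006756
  p = 6/146 = 0.041096; p^2 = 0.041096^2 = 0.001689
  p = 45/146 = 0.308219; p^2 = 0.308219^2 = 0.094999
  p = 50/146 = 0.342466; p^2 = 0.342466^2 = 0.117283
sum(p^2) = 0.015200 + 0.010556 + 0.006756 + 0.001689 + 0.094999 + 0.117283 = 0.246483
D = 1 - 0.246483 = 0.753517 ≈ 0.7535

0.7535


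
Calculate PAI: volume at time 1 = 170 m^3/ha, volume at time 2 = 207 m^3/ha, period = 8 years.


PAI = (V2 - V1) / period = (207 - 170) / 8 = 37 / 8 = 4.6250 ≈ 4.63 m^3/ha/yr

4.63 m^3/ha/yr


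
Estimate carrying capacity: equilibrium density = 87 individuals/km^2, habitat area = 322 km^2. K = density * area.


K = 87 * 322 = 28014 individuals

28014 individuals


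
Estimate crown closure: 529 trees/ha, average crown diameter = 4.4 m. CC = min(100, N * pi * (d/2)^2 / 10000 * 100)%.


(d/2)^2 = (4.4/2)^2 = 2.2^2 = 4.84
Crown area = 3.141593 * 4.84 = 15.2053 m^2
N * area / 10000 * 100 = 529 * 15.2053 / 10000 * 100 = 80.4360
CC = min(100, 80.4360) = 80.4360 ≈ 80.4%

80.4%


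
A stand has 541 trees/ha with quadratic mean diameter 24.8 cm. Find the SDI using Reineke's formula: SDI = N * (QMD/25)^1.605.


QMD/25 = 24.8/25 = 0.992
(0.992)^1.605 = exp(1.605 * ln(0.992)) = exp(1.605 * (-0.00803217)) = exp(-0.0128916) = 0.987191
SDI = 541 * 0.987191 = 534.070 ≈ 534

534


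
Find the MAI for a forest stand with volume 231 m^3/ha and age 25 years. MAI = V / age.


MAI = 231 / 25 = 9.24 m^3/ha/yr

9.24 m^3/ha/yr


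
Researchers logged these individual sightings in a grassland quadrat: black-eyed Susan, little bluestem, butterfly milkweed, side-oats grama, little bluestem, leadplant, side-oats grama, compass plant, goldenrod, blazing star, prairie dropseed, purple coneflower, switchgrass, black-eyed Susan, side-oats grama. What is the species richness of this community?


Total individuals logged = 15
Distinct species (count of individuals): black-eyed Susan (2), little bluestem (2), butterfly milkweed (1), side-oats grama (3), leadplant (1), compass plant (1), goldenrod (1), blazing star (1), prairie dropseed (1), purple coneflower (1), switchgrass (1)
Species richness = number of distinct species = 11

11


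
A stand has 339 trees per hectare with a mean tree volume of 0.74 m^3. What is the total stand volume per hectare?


V_stand = 339 * 0.74 = 250.86 ≈ 250.9 m^3/ha

250.9 m^3/ha


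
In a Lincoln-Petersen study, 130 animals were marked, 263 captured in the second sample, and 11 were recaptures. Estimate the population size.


N = M * C / R = 130 * 263 / 11 = 34190 / 11 = 3108.18 ≈ 3108

3108 individuals


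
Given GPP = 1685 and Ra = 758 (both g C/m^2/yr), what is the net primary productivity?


NPP = GPP - Ra = 1685 - 758 = 927 g C/m^2/yr

927 g C/m^2/yr


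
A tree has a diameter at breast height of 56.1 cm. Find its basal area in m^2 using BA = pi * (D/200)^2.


D/200 = 56.1/200 = 0.2805 m
(D/200)^2 = 0.2805^2 = 0.07868025
BA = 3.141593 * 0.07868025 = 0.247181 ≈ 0.2472 m^2

0.2472 m^2


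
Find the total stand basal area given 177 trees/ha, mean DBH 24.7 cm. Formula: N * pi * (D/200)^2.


(D/200)^2 = (24.7/200)^2 = 0.1235^2 = 0.01525225
Individual BA = 3.141593 * 0.01525225 = 0.0479164 m^2
Stand BA = 177 * 0.0479164 = 8.48120 ≈ 8.48 m^2/ha

8.48 m^2/ha


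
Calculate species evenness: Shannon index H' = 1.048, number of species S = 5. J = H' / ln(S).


ln(5) = 1.60944
J = H' / ln(S) = 1.048 / 1.60944 = 0.651158 ≈ 0.6512

0.6512


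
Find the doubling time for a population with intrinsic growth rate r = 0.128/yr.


td = ln(2) / 0.128 = 0.693147 / 0.128 = 5.41521 ≈ 5.4 years

5.4 years


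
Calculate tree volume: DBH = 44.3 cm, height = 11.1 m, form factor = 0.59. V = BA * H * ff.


(D/200)^2 = (44.3/200)^2 = 0.2215^2 = 0.04906225
BA = 3.141593 * 0.04906225 = 0.154134 m^2
V = 0.154134 * 11.1 * 0.59 = 1.00942 ≈ 1.009 m^3

1.009 m^3


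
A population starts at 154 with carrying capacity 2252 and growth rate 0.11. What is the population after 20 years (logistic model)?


(K - N0)/N0 = (2252 - 154)/154 = 2098/154 = 13.6234
r*t = 0.11 * 20 = 2.2; exp(-2.2) = 0.110803
13.6234 * 0.110803 = 1.50951
1 + 1.50951 = 2.50951
N = 2252 / 2.50951 = 897.386 ≈ 897

897


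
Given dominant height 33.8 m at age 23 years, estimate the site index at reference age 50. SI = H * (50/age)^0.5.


50/23 = 2.17391
(2.17391)^0.5 = 1.47442
SI = 33.8 * 1.47442 = 49.8354 ≈ 49.8 m

49.8 m


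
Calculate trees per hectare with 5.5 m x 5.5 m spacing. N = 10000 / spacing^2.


N = 10000 / 5.5^2 = 10000 / 30.25 = 330.579 ≈ 331 trees/ha

331 trees/ha


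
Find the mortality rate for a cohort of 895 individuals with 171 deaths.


Mortality rate = 171 / 895 = 0.191061 ≈ 0.1911

0.1911


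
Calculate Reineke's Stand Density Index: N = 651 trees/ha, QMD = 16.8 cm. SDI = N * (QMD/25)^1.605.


QMD/25 = 16.8/25 = 0.672
(0.672)^1.605 = exp(1.605 * ln(0.672)) = exp(1.605 * (-0.397497)) = exp(-0.637983) = 0.528357
SDI = 651 * 0.528357 = 343.960 ≈ 344

344


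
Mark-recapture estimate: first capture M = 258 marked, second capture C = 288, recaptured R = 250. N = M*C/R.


N = M * C / R = 258 * 288 / 250 = 74304 / 250 = 297.22 ≈ 297

297 individuals


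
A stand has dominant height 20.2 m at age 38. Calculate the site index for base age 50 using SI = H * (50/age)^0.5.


50/38 = 1.31579
(1.31579)^0.5 = 1.14708
SI = 20.2 * 1.14708 = 23.1710 ≈ 23.2 m

23.2 m


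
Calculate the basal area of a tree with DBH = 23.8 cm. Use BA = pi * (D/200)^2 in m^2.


D/200 = 23.8/200 = 0.119 m
(D/200)^2 = 0.119^2 = 0.014161
BA = 3.141593 * 0.014161 = 0.0444881 ≈ 0.0445 m^2

0.0445 m^2


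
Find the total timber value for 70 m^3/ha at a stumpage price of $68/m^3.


Value = 70 * 68 = $4760/ha

$4760/ha


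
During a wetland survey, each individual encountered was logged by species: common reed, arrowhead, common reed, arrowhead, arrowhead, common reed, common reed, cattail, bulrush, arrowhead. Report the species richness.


Total individuals logged = 10
Distinct species (count of individuals): common reed (4), arrowhead (4), cattail (1), bulrush (1)
Species richness = number of distinct species = 4

4


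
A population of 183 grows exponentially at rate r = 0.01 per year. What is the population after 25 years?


r*t = 0.01 * 25 = 0.25
exp(0.25) = 1.28403
N = 183 * 1.28403 = 234.977 ≈ 235

235


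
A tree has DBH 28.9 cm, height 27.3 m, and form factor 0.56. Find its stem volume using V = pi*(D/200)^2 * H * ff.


(D/200)^2 = (28.9/200)^2 = 0.1445^2 = 0.02088025
BA = 3.141593 * 0.02088025 = 0.0655972 m^2
V = 0.0655972 * 27.3 * 0.56 = 1.00285 ≈ 1.003 m^3

1.003 m^3


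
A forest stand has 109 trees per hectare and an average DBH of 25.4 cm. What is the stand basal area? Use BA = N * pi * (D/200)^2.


(D/200)^2 = (25.4/200)^2 = 0.127^2 = 0.016129
Individual BA = 3.141593 * 0.016129 = 0.0506708 m^2
Stand BA = 109 * 0.0506708 = 5.52312 ≈ 5.52 m^2/ha

5.52 m^2/ha


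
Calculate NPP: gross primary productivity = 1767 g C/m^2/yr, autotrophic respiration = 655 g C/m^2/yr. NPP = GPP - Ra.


NPP = GPP - Ra = 1767 - 655 = 1112 g C/m^2/yr

1112 g C/m^2/yr


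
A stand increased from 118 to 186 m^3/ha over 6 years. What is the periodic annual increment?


PAI = (V2 - V1) / period = (186 - 118) / 6 = 68 / 6 = 11.3333 ≈ 11.33 m^3/ha/yr

11.33 m^3/ha/yr


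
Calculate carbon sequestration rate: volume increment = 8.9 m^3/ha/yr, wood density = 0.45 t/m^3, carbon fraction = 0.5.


C = 8.9 * 0.45 * 0.5 = 2.0025 ≈ 2.00 t C/ha/yr

2.00 t C/ha/yr


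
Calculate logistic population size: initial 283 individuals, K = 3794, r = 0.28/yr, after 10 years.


(K - N0)/N0 = (3794 - 283)/283 = 3511/283 = 12.4064
r*t = 0.28 * 10 = 2.8; exp(-2.8) = 0.0608101
12.4064 * 0.0608101 = 0.754434
1 + 0.754434 = 1.75443
N = 3794 / 1.75443 = 2162.53 ≈ 2163

2163


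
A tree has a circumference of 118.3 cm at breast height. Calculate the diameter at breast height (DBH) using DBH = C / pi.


DBH = C / pi = 118.3 / 3.141593 = 37.6561 ≈ 37.66 cm

37.66 cm


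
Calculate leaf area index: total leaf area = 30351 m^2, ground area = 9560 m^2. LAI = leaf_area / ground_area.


LAI = 30351 / 9560 = 3.1748 ≈ 3.17

3.17


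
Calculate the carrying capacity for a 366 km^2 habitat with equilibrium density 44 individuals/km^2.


K = 44 * 366 = 16104 individuals

16104 individuals


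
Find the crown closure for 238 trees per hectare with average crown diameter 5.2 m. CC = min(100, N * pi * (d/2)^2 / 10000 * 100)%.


(d/2)^2 = (5.2/2)^2 = 2.6^2 = 6.76
Crown area = 3.141593 * 6.76 = 21.2372 m^2
N * area / 10000 * 100 = 238 * 21.2372 / 10000 * 100 = 50.5445
CC = min(100, 50.5445) = 50.5445 ≈ 50.5%

50.5%


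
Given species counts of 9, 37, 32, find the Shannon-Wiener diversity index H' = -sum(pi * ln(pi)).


Total N = 9 + 37 + 32 = 78
Per-species terms:
  p = 9/78 = 0.115385; ln(p) = -2.159481; p*ln(p) = 0.115385 * (-2.159481) = -0.249172
  p = 37/78 = 0.474359; ln(p) = -0.745791; p*ln(p) = 0.474359 * (-0.745791) = -0.353773
  p = 32/78 = 0.410256; ln(p) = -0.890974; p*ln(p) = 0.410256 * (-0.890974) = -0.365527
sum(p*ln(p)) = (-0.249172) + (-0.353773) + (-0.365527) = -0.968472
H' = -(-0.968472) = 0.968472 ≈ 0.9685

0.9685


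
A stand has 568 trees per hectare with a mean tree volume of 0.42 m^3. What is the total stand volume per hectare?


V_stand = 568 * 0.42 = 238.56 ≈ 238.6 m^3/ha

238.6 m^3/ha


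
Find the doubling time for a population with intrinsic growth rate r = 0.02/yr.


td = ln(2) / 0.02 = 0.693147 / 0.02 = 34.6574 ≈ 34.7 years

34.7 years


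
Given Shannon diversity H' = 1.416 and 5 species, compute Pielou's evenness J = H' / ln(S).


ln(5) = 1.60944
J = H' / ln(S) = 1.416 / 1.60944 = 0.879809 ≈ 0.8798

0.8798


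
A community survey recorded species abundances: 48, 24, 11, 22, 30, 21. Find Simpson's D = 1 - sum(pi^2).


Total N = 48 + 24 + 11 + 22 + 30 + 21 = 156
Per-species terms:
  p = 48/156 = 0.307692; p^2 = 0.307692^2 = 0.094674
  p = 24/156 = 0.153846; p^2 = 0.153846^2 = 0.023669
  p = 11/156 = 0.070513; p^2 = 0.070513^2 = 0.004972
  p = 22/156 = 0.141026; p^2 = 0.141026^2 = 0.019888
  p = 30/156 = 0.192308; p^2 = 0.192308^2 = 0.036982
  p = 21/156 = 0.134615; p^2 = 0.134615^2 = 0.018121
sum(p^2) = 0.094674 + 0.023669 + 0.004972 + 0.019888 + 0.036982 + 0.018121 = 0.198306
D = 1 - 0.198306 = 0.801694 ≈ 0.8017

0.8017


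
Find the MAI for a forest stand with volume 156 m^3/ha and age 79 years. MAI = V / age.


MAI = 156 / 79 = 1.9747 ≈ 1.97 m^3/ha/yr

1.97 m^3/ha/yr


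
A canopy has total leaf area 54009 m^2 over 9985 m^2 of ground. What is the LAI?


LAI = 54009 / 9985 = 5.4090 ≈ 5.41

5.41


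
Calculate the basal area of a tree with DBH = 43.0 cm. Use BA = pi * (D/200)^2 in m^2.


D/200 = 43.0/200 = 0.215 m
(D/200)^2 = 0.215^2 = 0.046225
BA = 3.141593 * 0.046225 = 0.145220 ≈ 0.1452 m^2

0.1452 m^2


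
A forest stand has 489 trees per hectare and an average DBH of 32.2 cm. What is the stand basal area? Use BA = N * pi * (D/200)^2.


(D/200)^2 = (32.2/200)^2 = 0.161^2 = 0.025921
Individual BA = 3.141593 * 0.025921 = 0.0814332 m^2
Stand BA = 489 * 0.0814332 = 39.8208 ≈ 39.82 m^2/ha

39.82 m^2/ha


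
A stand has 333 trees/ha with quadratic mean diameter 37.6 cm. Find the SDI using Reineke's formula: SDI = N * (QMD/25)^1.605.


QMD/25 = 37.6/25 = 1.504
(1.504)^1.605 = exp(1.605 * ln(1.504)) = exp(1.605 * 0.408128) = exp(0.655045) = 1.92523
SDI = 333 * 1.92523 = 641.102 ≈ 641

641


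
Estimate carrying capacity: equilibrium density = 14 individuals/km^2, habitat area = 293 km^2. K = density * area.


K = 14 * 293 = 4102 individuals

4102 individuals


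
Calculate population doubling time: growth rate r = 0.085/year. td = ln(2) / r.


td = ln(2) / 0.085 = 0.693147 / 0.085 = 8.15467 ≈ 8.2 years

8.2 years


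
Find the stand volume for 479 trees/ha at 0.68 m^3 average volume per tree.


V_stand = 479 * 0.68 = 325.72 ≈ 325.7 m^3/ha

325.7 m^3/ha


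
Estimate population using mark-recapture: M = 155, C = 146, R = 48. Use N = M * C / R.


N = M * C / R = 155 * 146 / 48 = 22630 / 48 = 471.46 ≈ 471

471 individuals


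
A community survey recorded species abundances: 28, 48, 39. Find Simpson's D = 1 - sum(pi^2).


Total N = 28 + 48 + 39 = 115
Per-species terms:
  p = 28/115 = 0.243478; p^2 = 0.243478^2 = 0.059282
  p = 48/115 = 0.417391; p^2 = 0.417391^2 = 0.174215
  p = 39/115 = 0.339130; p^2 = 0.339130^2 = 0.115009
sum(p^2) = 0.059282 + 0.174215 + 0.115009 = 0.348506
D = 1 - 0.348506 = 0.651494 ≈ 0.6515

0.6515


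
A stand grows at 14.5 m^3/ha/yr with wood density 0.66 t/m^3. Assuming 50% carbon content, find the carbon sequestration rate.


C = 14.5 * 0.66 * 0.5 = 4.785 ≈ 4.79 t C/ha/yr

4.79 t C/ha/yr


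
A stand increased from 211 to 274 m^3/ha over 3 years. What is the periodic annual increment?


PAI = (V2 - V1) / period = (274 - 211) / 3 = 63 / 3 = 21.00 m^3/ha/yr

21.00 m^3/ha/yr


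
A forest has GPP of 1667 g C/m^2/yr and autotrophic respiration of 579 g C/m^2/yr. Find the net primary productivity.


NPP = GPP - Ra = 1667 - 579 = 1088 g C/m^2/yr

1088 g C/m^2/yr


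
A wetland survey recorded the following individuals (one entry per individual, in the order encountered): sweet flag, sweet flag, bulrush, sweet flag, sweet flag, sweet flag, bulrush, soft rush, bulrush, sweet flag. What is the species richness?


Total individuals logged = 10
Distinct species (count of individuals): sweet flag (6), bulrush (3), soft rush (1)
Species richness = number of distinct species = 3

3


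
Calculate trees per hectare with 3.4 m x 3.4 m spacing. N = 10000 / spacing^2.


N = 10000 / 3.4^2 = 10000 / 11.56 = 865.052 ≈ 865 trees/ha

865 trees/ha


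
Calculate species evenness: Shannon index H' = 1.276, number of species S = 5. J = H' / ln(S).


ln(5) = 1.60944
J = H' / ln(S) = 1.276 / 1.60944 = 0.792822 ≈ 0.7928

0.7928


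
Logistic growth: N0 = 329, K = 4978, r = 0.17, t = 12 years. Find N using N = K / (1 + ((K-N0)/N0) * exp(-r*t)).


(K - N0)/N0 = (4978 - 329)/329 = 4649/329 = 14.1307
r*t = 0.17 * 12 = 2.04; exp(-2.04) = 0.130029
14.1307 * 0.130029 = 1.83740
1 + 1.83740 = 2.83740
N = 4978 / 2.83740 = 1754.42 ≈ 1754

1754


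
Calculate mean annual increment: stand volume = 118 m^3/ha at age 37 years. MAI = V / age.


MAI = 118 / 37 = 3.1892 ≈ 3.19 m^3/ha/yr

3.19 m^3/ha/yr


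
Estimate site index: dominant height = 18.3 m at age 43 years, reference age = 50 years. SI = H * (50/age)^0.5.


50/43 = 1.16279
(1.16279)^0.5 = 1.07833
SI = 18.3 * 1.07833 = 19.7334 ≈ 19.7 m

19.7 m


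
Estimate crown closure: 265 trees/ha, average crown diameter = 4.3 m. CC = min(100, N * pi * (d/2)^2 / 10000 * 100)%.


(d/2)^2 = (4.3/2)^2 = 2.15^2 = 4.6225
Crown area = 3.141593 * 4.6225 = 14.5220 m^2
N * area / 10000 * 100 = 265 * 14.5220 / 10000 * 100 = 38.4833
CC = min(100, 38.4833) = 38.4833 ≈ 38.5%

38.5%


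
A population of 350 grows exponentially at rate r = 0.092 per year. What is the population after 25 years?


r*t = 0.092 * 25 = 2.3
exp(2.3) = 9.97418
N = 350 * 9.97418 = 3490.96 ≈ 3491

3491


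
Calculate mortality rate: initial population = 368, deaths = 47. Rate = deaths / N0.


Mortality rate = 47 / 368 = 0.127717 ≈ 0.1277

0.1277


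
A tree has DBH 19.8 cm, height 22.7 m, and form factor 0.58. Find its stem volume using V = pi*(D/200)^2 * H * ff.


(D/200)^2 = (19.8/200)^2 = 0.099^2 = 0.009801
BA = 3.141593 * 0.009801 = 0.0307908 m^2
V = 0.0307908 * 22.7 * 0.58 = 0.405392 ≈ 0.405 m^3

0.405 m^3


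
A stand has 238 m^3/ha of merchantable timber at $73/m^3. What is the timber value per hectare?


Value = 238 * 73 = $17374/ha

$17374/ha


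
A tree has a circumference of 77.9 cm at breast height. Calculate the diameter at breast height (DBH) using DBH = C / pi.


DBH = C / pi = 77.9 / 3.141593 = 24.7963 ≈ 24.80 cm

24.80 cm


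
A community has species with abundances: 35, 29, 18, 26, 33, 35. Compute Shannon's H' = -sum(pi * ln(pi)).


Total N = 35 + 29 + 18 + 26 + 33 + 35 = 176
Per-species terms:
  p = 35/176 = 0.198864; ln(p) = -1.615134; p*ln(p) = 0.198864 * (-1.615134) = -0.321192
  p = 29/176 = 0.164773; ln(p) = -1.803187; p*ln(p) = 0.164773 * (-1.803187) = -0.297117
  p = 18/176 = 0.102273; ln(p) = -2.280110; p*ln(p) = 0.102273 * (-2.280110) = -0.233194
  p = 26/176 = 0.147727; ln(p) = -1.912389; p*ln(p) = 0.147727 * (-1.912389) = -0.282511
  p = 33/176 = 0.187500; ln(p) = -1.673976; p*ln(p) = 0.187500 * (-1.673976) = -0.313871
  p = 35/176 = 0.198864; ln(p) = -1.615134; p*ln(p) = 0.198864 * (-1.615134) = -0.321192
sum(p*ln(p)) = (-0.321192) + (-0.297117) + (-0.233194) + (-0.282511) + (-0.313871) + (-0.321192) = -1.769077
H' = -(-1.769077) = 1.769077 ≈ 1.7691

1.7691


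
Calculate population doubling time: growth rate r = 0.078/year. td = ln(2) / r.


td = ln(2) / 0.078 = 0.693147 / 0.078 = 8.88650 ≈ 8.9 years

8.9 years


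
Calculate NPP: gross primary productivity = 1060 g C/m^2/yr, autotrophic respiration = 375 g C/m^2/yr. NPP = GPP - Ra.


NPP = GPP - Ra = 1060 - 375 = 685 g C/m^2/yr

685 g C/m^2/yr


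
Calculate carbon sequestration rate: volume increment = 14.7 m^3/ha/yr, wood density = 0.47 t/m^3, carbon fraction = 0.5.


C = 14.7 * 0.47 * 0.5 = 3.4545 ≈ 3.45 t C/ha/yr

3.45 t C/ha/yr


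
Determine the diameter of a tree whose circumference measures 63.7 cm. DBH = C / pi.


DBH = C / pi = 63.7 / 3.141593 = 20.2763 ≈ 20.28 cm

20.28 cm


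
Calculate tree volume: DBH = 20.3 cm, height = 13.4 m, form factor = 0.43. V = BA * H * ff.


(D/200)^2 = (20.3/200)^2 = 0.1015^2 = 0.01030225
BA = 3.141593 * 0.01030225 = 0.0323655 m^2
V = 0.0323655 * 13.4 * 0.43 = 0.186490 ≈ 0.186 m^3

0.186 m^3


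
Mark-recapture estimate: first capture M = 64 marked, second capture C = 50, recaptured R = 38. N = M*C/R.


N = M * C / R = 64 * 50 / 38 = 3200 / 38 = 84.21 ≈ 84

84 individuals


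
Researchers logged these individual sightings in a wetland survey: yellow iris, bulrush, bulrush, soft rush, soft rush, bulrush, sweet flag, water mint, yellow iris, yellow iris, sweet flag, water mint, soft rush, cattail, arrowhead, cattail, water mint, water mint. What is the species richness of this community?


Total individuals logged = 18
Distinct species (count of individuals): yellow iris (3), bulrush (3), soft rush (3), sweet flag (2), water mint (4), cattail (2), arrowhead (1)
Species richness = number of distinct species = 7

7
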